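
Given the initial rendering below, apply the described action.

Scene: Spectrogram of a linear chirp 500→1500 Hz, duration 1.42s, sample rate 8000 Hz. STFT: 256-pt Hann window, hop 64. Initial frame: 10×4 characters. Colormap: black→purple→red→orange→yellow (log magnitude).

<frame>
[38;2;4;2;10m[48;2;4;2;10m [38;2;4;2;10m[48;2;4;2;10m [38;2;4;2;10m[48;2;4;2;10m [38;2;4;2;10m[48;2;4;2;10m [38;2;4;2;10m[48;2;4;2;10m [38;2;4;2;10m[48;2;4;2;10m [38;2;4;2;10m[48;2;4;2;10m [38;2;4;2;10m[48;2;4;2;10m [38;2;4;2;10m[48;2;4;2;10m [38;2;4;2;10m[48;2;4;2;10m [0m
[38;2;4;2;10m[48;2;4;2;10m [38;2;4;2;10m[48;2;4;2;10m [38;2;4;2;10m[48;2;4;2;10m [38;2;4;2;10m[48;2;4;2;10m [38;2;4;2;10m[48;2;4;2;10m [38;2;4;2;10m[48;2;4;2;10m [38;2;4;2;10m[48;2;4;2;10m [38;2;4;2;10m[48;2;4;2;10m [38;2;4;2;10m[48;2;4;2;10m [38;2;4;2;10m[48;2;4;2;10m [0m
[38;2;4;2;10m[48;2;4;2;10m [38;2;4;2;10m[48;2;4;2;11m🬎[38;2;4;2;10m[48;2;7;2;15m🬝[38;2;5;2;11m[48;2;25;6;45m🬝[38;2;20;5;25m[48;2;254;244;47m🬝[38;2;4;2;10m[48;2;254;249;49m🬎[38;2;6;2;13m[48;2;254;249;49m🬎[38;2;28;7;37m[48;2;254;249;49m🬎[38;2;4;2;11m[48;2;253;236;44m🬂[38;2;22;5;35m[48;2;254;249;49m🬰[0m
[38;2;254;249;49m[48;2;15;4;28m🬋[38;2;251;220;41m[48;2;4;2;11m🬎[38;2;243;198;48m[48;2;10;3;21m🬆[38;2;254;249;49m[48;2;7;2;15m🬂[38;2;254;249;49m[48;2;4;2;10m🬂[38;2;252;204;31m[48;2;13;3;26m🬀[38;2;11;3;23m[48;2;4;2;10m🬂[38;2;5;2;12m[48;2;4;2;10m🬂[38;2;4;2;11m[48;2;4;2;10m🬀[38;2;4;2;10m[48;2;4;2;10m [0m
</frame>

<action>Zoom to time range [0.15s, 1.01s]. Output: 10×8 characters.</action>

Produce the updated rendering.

<frame>
[38;2;4;2;10m[48;2;4;2;10m [38;2;4;2;10m[48;2;4;2;10m [38;2;4;2;10m[48;2;4;2;10m [38;2;4;2;10m[48;2;4;2;10m [38;2;4;2;10m[48;2;4;2;10m [38;2;4;2;10m[48;2;4;2;10m [38;2;4;2;10m[48;2;4;2;10m [38;2;4;2;10m[48;2;4;2;10m [38;2;4;2;10m[48;2;4;2;10m [38;2;4;2;10m[48;2;4;2;10m [0m
[38;2;4;2;10m[48;2;4;2;10m [38;2;4;2;10m[48;2;4;2;10m [38;2;4;2;10m[48;2;4;2;10m [38;2;4;2;10m[48;2;4;2;10m [38;2;4;2;10m[48;2;4;2;10m [38;2;4;2;10m[48;2;4;2;10m [38;2;4;2;10m[48;2;4;2;10m [38;2;4;2;10m[48;2;4;2;10m [38;2;4;2;10m[48;2;4;2;10m [38;2;4;2;10m[48;2;4;2;10m [0m
[38;2;4;2;10m[48;2;4;2;10m [38;2;4;2;10m[48;2;4;2;10m [38;2;4;2;10m[48;2;4;2;10m [38;2;4;2;10m[48;2;4;2;10m [38;2;4;2;10m[48;2;4;2;10m [38;2;4;2;10m[48;2;4;2;10m [38;2;4;2;10m[48;2;4;2;10m [38;2;4;2;10m[48;2;4;2;10m [38;2;4;2;10m[48;2;4;2;10m [38;2;4;2;10m[48;2;4;2;10m [0m
[38;2;4;2;10m[48;2;4;2;10m [38;2;4;2;10m[48;2;4;2;10m [38;2;4;2;10m[48;2;4;2;10m [38;2;4;2;10m[48;2;4;2;10m [38;2;4;2;10m[48;2;4;2;10m [38;2;4;2;10m[48;2;4;2;10m [38;2;4;2;10m[48;2;4;2;10m [38;2;4;2;10m[48;2;4;2;10m [38;2;4;2;10m[48;2;4;2;10m [38;2;4;2;10m[48;2;4;2;10m [0m
[38;2;4;2;10m[48;2;4;2;10m [38;2;4;2;10m[48;2;4;2;10m [38;2;4;2;10m[48;2;4;2;10m [38;2;4;2;10m[48;2;4;2;10m [38;2;4;2;10m[48;2;4;2;10m [38;2;4;2;10m[48;2;4;2;10m [38;2;4;2;10m[48;2;4;2;10m [38;2;4;2;10m[48;2;4;2;10m [38;2;4;2;10m[48;2;4;2;10m [38;2;4;2;10m[48;2;4;2;11m🬎[0m
[38;2;4;2;10m[48;2;4;2;11m🬎[38;2;4;2;10m[48;2;5;2;11m🬝[38;2;4;2;10m[48;2;5;2;12m🬎[38;2;4;2;10m[48;2;8;2;17m🬎[38;2;6;2;13m[48;2;25;6;45m🬝[38;2;16;4;26m[48;2;228;108;40m🬝[38;2;6;2;14m[48;2;254;240;45m🬎[38;2;10;3;21m[48;2;254;249;49m🬎[38;2;40;10;42m[48;2;254;249;49m🬎[38;2;8;2;17m[48;2;253;234;43m🬂[0m
[38;2;7;2;16m[48;2;244;202;48m🬂[38;2;12;3;23m[48;2;247;209;45m🬂[38;2;44;10;66m[48;2;254;249;49m🬰[38;2;253;234;43m[48;2;11;3;22m🬎[38;2;252;221;38m[48;2;26;6;38m🬆[38;2;254;249;49m[48;2;12;3;23m🬂[38;2;253;237;44m[48;2;6;2;15m🬂[38;2;174;45;81m[48;2;12;3;24m🬀[38;2;19;5;35m[48;2;4;2;10m🬂[38;2;8;2;17m[48;2;4;2;10m🬂[0m
[38;2;9;3;19m[48;2;4;2;10m🬂[38;2;6;2;14m[48;2;4;2;10m🬂[38;2;5;2;11m[48;2;4;2;10m🬂[38;2;4;2;11m[48;2;4;2;10m🬂[38;2;4;2;10m[48;2;4;2;10m [38;2;4;2;10m[48;2;4;2;10m [38;2;4;2;10m[48;2;4;2;10m [38;2;4;2;10m[48;2;4;2;10m [38;2;4;2;10m[48;2;4;2;10m [38;2;4;2;10m[48;2;4;2;10m [0m
</frame>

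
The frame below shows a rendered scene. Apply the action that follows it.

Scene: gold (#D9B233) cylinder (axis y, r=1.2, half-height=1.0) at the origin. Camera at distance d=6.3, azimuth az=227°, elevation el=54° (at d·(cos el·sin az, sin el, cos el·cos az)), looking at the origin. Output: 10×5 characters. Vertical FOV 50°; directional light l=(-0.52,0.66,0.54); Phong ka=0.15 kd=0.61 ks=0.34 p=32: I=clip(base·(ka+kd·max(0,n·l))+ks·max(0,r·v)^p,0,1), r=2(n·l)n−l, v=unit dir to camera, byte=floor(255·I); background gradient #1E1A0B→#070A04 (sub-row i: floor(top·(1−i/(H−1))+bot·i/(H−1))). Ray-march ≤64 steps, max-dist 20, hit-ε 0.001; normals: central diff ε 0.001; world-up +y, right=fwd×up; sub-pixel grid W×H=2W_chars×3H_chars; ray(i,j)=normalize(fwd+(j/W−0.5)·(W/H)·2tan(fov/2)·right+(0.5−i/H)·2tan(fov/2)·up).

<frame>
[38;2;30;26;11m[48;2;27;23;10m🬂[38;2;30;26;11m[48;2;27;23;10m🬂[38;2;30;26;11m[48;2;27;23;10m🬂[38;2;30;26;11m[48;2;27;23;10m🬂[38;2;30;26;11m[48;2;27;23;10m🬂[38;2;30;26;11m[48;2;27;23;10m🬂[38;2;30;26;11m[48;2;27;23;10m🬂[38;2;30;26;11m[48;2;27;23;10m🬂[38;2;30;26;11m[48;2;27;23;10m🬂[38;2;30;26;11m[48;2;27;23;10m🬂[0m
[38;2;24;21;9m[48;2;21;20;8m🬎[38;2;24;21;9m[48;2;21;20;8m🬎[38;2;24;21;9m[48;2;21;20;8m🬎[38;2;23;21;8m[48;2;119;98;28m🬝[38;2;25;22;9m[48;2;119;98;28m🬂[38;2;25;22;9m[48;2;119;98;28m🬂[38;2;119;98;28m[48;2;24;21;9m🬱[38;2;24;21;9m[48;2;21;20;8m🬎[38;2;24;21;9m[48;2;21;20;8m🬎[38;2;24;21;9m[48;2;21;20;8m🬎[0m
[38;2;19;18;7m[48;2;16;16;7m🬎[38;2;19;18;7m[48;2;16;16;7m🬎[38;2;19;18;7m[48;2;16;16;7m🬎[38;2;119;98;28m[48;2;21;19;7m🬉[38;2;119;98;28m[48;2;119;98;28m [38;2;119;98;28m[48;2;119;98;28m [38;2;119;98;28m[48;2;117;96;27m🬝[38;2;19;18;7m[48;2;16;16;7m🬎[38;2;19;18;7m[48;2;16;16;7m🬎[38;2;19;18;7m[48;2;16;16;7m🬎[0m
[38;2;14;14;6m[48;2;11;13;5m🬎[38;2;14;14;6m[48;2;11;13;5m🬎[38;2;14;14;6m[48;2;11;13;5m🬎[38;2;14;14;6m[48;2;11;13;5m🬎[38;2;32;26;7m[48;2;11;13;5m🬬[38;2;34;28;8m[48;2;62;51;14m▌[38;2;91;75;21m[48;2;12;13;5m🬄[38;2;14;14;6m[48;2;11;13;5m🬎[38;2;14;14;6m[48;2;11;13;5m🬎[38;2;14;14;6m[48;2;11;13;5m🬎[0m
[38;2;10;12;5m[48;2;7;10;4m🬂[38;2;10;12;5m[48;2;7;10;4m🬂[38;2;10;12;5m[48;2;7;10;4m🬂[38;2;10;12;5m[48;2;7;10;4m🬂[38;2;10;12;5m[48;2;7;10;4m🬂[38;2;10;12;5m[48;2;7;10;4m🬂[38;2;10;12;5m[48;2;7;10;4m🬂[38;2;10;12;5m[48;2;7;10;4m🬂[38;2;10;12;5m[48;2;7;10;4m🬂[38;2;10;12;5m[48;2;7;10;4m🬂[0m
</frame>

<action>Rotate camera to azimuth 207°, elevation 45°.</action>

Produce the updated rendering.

<frame>
[38;2;30;26;11m[48;2;27;23;10m🬂[38;2;30;26;11m[48;2;27;23;10m🬂[38;2;30;26;11m[48;2;27;23;10m🬂[38;2;30;26;11m[48;2;27;23;10m🬂[38;2;30;26;11m[48;2;27;23;10m🬂[38;2;30;26;11m[48;2;27;23;10m🬂[38;2;30;26;11m[48;2;27;23;10m🬂[38;2;30;26;11m[48;2;27;23;10m🬂[38;2;30;26;11m[48;2;27;23;10m🬂[38;2;30;26;11m[48;2;27;23;10m🬂[0m
[38;2;24;21;9m[48;2;21;20;8m🬎[38;2;24;21;9m[48;2;21;20;8m🬎[38;2;24;21;9m[48;2;21;20;8m🬎[38;2;23;21;8m[48;2;119;98;28m🬝[38;2;24;21;9m[48;2;119;98;28m🬆[38;2;25;22;9m[48;2;119;98;28m🬂[38;2;24;21;9m[48;2;119;98;28m🬎[38;2;24;21;9m[48;2;21;20;8m🬎[38;2;24;21;9m[48;2;21;20;8m🬎[38;2;24;21;9m[48;2;21;20;8m🬎[0m
[38;2;19;18;7m[48;2;16;16;7m🬎[38;2;19;18;7m[48;2;16;16;7m🬎[38;2;19;18;7m[48;2;16;16;7m🬎[38;2;119;98;28m[48;2;23;21;7m🬁[38;2;119;98;28m[48;2;32;26;7m🬎[38;2;119;98;28m[48;2;32;26;7m🬎[38;2;108;89;25m[48;2;53;43;12m🬬[38;2;19;18;7m[48;2;16;16;7m🬎[38;2;19;18;7m[48;2;16;16;7m🬎[38;2;19;18;7m[48;2;16;16;7m🬎[0m
[38;2;14;14;6m[48;2;11;13;5m🬎[38;2;14;14;6m[48;2;11;13;5m🬎[38;2;14;14;6m[48;2;11;13;5m🬎[38;2;14;14;6m[48;2;11;13;5m🬎[38;2;32;26;7m[48;2;11;13;5m🬬[38;2;32;26;7m[48;2;32;26;7m [38;2;60;49;13m[48;2;12;13;5m🬄[38;2;14;14;6m[48;2;11;13;5m🬎[38;2;14;14;6m[48;2;11;13;5m🬎[38;2;14;14;6m[48;2;11;13;5m🬎[0m
[38;2;10;12;5m[48;2;7;10;4m🬂[38;2;10;12;5m[48;2;7;10;4m🬂[38;2;10;12;5m[48;2;7;10;4m🬂[38;2;10;12;5m[48;2;7;10;4m🬂[38;2;10;12;5m[48;2;7;10;4m🬂[38;2;10;12;5m[48;2;7;10;4m🬂[38;2;10;12;5m[48;2;7;10;4m🬂[38;2;10;12;5m[48;2;7;10;4m🬂[38;2;10;12;5m[48;2;7;10;4m🬂[38;2;10;12;5m[48;2;7;10;4m🬂[0m
</frame>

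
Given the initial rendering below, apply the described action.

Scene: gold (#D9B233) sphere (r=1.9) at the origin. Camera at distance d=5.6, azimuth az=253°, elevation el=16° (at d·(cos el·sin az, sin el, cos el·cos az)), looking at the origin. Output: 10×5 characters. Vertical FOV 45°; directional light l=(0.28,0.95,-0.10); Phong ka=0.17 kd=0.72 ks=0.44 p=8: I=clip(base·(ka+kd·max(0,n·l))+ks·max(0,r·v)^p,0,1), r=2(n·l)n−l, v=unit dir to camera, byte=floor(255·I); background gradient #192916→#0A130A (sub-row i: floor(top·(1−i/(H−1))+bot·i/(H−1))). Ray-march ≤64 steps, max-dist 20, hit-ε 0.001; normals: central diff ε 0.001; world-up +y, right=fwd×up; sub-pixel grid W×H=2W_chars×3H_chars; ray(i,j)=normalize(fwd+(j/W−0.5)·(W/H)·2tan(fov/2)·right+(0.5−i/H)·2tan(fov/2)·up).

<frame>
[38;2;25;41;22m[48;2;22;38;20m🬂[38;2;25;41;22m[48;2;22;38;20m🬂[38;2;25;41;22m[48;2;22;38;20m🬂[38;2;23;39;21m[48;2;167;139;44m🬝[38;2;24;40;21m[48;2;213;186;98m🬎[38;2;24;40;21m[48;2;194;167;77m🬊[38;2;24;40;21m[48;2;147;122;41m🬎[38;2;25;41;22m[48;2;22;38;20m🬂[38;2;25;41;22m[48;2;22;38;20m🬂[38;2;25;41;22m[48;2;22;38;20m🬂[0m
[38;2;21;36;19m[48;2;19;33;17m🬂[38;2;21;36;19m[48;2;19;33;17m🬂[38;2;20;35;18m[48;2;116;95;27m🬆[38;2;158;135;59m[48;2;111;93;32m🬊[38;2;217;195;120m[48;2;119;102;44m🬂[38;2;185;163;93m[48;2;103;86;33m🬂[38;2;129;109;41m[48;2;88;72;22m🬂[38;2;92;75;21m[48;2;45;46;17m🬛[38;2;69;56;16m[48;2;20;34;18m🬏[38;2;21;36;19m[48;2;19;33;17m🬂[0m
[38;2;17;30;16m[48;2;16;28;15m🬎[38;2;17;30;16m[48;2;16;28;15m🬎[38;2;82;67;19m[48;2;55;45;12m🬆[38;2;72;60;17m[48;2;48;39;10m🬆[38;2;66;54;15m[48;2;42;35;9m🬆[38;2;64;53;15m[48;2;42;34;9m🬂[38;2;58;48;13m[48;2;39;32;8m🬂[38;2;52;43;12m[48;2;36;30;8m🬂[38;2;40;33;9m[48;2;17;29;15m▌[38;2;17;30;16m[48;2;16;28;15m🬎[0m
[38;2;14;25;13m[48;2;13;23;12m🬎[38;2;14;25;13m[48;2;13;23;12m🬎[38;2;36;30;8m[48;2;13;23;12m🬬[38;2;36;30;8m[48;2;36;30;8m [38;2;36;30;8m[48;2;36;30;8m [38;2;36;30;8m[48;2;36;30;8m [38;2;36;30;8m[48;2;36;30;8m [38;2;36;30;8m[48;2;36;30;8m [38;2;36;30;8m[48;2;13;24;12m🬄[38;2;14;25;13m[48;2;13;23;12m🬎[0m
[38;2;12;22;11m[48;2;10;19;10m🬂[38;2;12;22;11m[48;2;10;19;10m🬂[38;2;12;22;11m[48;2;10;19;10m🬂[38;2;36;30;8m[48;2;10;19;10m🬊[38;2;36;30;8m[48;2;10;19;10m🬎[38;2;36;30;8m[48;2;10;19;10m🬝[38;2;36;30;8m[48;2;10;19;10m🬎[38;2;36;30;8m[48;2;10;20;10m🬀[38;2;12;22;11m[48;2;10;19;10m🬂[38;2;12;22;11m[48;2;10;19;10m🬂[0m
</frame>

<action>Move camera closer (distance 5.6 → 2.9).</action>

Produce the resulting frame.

<frame>
[38;2;99;83;31m[48;2;84;70;22m🬂[38;2;101;85;35m[48;2;82;68;23m🬂[38;2;101;86;37m[48;2;80;67;23m🬂[38;2;98;84;37m[48;2;78;65;22m🬂[38;2;93;79;34m[48;2;75;62;20m🬂[38;2;87;73;28m[48;2;71;59;18m🬂[38;2;81;68;24m[48;2;68;56;17m🬂[38;2;77;63;20m[48;2;66;54;16m🬂[38;2;71;59;17m[48;2;63;52;14m🬆[38;2;71;59;17m[48;2;63;51;14m🬂[0m
[38;2;71;58;17m[48;2;63;51;14m🬆[38;2;70;57;17m[48;2;62;50;14m🬂[38;2;66;55;16m[48;2;59;48;13m🬆[38;2;64;53;15m[48;2;57;46;13m🬆[38;2;62;51;14m[48;2;55;45;12m🬆[38;2;60;49;14m[48;2;53;43;12m🬆[38;2;58;48;13m[48;2;52;42;12m🬆[38;2;58;48;13m[48;2;51;42;11m🬂[38;2;55;45;12m[48;2;49;40;11m🬆[38;2;54;44;12m[48;2;47;38;10m🬆[0m
[38;2;55;45;12m[48;2;48;39;11m🬆[38;2;53;43;12m[48;2;47;38;10m🬆[38;2;51;42;11m[48;2;45;36;10m🬆[38;2;49;40;11m[48;2;43;35;9m🬆[38;2;48;39;10m[48;2;42;34;9m🬆[38;2;45;37;10m[48;2;38;31;9m🬎[38;2;45;36;10m[48;2;38;31;8m🬆[38;2;44;36;10m[48;2;38;31;8m🬂[38;2;42;35;10m[48;2;37;30;8m🬂[38;2;41;33;9m[48;2;36;30;8m🬂[0m
[38;2;42;34;9m[48;2;36;30;8m🬂[38;2;40;33;9m[48;2;36;30;8m🬂[38;2;39;32;9m[48;2;36;30;8m🬂[38;2;38;31;9m[48;2;36;30;8m🬀[38;2;36;30;8m[48;2;36;30;8m [38;2;36;30;8m[48;2;36;30;8m [38;2;36;30;8m[48;2;36;30;8m [38;2;36;30;8m[48;2;36;30;8m [38;2;36;30;8m[48;2;36;30;8m [38;2;36;30;8m[48;2;36;30;8m [0m
[38;2;36;30;8m[48;2;36;30;8m [38;2;36;30;8m[48;2;36;30;8m [38;2;36;30;8m[48;2;36;30;8m [38;2;36;30;8m[48;2;36;30;8m [38;2;36;30;8m[48;2;36;30;8m [38;2;36;30;8m[48;2;36;30;8m [38;2;36;30;8m[48;2;36;30;8m [38;2;36;30;8m[48;2;36;30;8m [38;2;36;30;8m[48;2;36;30;8m [38;2;36;30;8m[48;2;36;30;8m [0m
</frame>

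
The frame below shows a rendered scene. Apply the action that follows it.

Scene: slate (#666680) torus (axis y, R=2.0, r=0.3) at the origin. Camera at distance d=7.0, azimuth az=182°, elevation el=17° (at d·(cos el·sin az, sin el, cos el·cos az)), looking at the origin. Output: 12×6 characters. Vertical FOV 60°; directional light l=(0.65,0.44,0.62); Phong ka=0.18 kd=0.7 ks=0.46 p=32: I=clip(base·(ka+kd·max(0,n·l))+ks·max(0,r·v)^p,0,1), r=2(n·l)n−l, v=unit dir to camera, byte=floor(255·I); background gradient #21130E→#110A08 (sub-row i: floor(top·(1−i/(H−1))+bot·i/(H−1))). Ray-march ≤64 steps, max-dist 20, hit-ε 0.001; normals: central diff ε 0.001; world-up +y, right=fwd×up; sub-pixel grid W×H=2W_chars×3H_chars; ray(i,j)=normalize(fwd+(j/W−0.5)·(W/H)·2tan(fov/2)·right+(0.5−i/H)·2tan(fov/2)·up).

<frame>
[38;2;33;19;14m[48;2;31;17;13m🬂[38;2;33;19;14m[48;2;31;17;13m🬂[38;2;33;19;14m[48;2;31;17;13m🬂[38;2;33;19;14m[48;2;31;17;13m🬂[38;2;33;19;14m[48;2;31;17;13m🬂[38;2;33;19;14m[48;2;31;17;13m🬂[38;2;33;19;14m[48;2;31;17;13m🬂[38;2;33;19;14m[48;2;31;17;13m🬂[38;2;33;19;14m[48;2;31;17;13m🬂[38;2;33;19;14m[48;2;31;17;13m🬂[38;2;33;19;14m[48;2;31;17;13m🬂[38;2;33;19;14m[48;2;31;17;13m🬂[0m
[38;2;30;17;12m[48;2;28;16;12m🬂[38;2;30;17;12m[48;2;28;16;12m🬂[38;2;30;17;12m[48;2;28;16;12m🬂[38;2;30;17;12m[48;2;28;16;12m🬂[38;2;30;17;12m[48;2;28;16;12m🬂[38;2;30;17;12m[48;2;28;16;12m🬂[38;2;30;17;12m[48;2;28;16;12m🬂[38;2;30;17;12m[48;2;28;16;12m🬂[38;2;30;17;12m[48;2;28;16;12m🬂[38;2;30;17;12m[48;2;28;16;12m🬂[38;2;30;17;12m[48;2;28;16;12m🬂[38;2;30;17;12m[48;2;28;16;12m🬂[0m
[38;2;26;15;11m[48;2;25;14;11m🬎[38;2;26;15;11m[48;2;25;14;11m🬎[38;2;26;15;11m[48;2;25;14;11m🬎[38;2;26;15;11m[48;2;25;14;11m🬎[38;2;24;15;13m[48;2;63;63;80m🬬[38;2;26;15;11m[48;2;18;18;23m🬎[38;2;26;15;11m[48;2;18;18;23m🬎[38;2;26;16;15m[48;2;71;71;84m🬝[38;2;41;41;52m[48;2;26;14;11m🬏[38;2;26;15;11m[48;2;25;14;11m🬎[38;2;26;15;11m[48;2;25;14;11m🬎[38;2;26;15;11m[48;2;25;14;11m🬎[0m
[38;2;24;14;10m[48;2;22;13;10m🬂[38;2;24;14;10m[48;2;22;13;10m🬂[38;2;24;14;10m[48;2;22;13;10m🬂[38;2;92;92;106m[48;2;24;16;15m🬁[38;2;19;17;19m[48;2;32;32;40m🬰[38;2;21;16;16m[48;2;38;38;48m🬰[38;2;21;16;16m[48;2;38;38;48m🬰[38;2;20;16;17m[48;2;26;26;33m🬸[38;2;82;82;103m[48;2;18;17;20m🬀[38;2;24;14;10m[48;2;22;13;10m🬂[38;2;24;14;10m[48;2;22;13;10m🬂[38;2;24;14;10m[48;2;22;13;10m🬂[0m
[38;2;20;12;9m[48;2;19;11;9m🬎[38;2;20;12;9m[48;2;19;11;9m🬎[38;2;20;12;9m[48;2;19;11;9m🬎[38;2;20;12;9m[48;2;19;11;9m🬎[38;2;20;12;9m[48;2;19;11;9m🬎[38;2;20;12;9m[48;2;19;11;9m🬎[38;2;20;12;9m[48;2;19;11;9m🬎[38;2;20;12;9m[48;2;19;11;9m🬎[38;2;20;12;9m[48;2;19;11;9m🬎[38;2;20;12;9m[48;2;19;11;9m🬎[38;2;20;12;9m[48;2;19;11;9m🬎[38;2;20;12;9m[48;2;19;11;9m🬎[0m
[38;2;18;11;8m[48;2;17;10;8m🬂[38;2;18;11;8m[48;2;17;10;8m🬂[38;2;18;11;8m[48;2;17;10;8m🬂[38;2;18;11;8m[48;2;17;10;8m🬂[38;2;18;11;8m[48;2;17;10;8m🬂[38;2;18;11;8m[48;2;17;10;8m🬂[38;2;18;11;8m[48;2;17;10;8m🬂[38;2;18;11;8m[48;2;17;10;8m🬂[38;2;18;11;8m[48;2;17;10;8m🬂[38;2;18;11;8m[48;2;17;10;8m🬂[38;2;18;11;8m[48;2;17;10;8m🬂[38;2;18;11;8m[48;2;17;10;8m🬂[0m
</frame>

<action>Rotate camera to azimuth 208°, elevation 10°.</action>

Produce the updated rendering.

<frame>
[38;2;33;19;14m[48;2;31;17;13m🬂[38;2;33;19;14m[48;2;31;17;13m🬂[38;2;33;19;14m[48;2;31;17;13m🬂[38;2;33;19;14m[48;2;31;17;13m🬂[38;2;33;19;14m[48;2;31;17;13m🬂[38;2;33;19;14m[48;2;31;17;13m🬂[38;2;33;19;14m[48;2;31;17;13m🬂[38;2;33;19;14m[48;2;31;17;13m🬂[38;2;33;19;14m[48;2;31;17;13m🬂[38;2;33;19;14m[48;2;31;17;13m🬂[38;2;33;19;14m[48;2;31;17;13m🬂[38;2;33;19;14m[48;2;31;17;13m🬂[0m
[38;2;30;17;12m[48;2;28;16;12m🬂[38;2;30;17;12m[48;2;28;16;12m🬂[38;2;30;17;12m[48;2;28;16;12m🬂[38;2;30;17;12m[48;2;28;16;12m🬂[38;2;30;17;12m[48;2;28;16;12m🬂[38;2;30;17;12m[48;2;28;16;12m🬂[38;2;30;17;12m[48;2;28;16;12m🬂[38;2;30;17;12m[48;2;28;16;12m🬂[38;2;30;17;12m[48;2;28;16;12m🬂[38;2;30;17;12m[48;2;28;16;12m🬂[38;2;30;17;12m[48;2;28;16;12m🬂[38;2;30;17;12m[48;2;28;16;12m🬂[0m
[38;2;26;15;11m[48;2;25;14;11m🬎[38;2;26;15;11m[48;2;25;14;11m🬎[38;2;26;15;11m[48;2;25;14;11m🬎[38;2;26;15;11m[48;2;25;14;11m🬎[38;2;26;15;11m[48;2;25;14;11m🬎[38;2;24;15;13m[48;2;30;30;36m🬬[38;2;26;15;11m[48;2;18;18;23m🬎[38;2;48;48;56m[48;2;26;14;11m🬏[38;2;26;15;11m[48;2;25;14;11m🬎[38;2;26;15;11m[48;2;25;14;11m🬎[38;2;26;15;11m[48;2;25;14;11m🬎[38;2;26;15;11m[48;2;25;14;11m🬎[0m
[38;2;24;14;10m[48;2;22;13;10m🬂[38;2;24;14;10m[48;2;22;13;10m🬂[38;2;24;14;10m[48;2;22;13;10m🬂[38;2;33;33;41m[48;2;21;14;12m🬁[38;2;85;85;96m[48;2;20;15;16m🬂[38;2;18;18;23m[48;2;22;13;10m🬌[38;2;23;13;10m[48;2;18;18;23m🬡[38;2;53;53;67m[48;2;19;16;17m🬁[38;2;26;26;33m[48;2;19;16;17m🬀[38;2;24;14;10m[48;2;22;13;10m🬂[38;2;24;14;10m[48;2;22;13;10m🬂[38;2;24;14;10m[48;2;22;13;10m🬂[0m
[38;2;20;12;9m[48;2;19;11;9m🬎[38;2;20;12;9m[48;2;19;11;9m🬎[38;2;20;12;9m[48;2;19;11;9m🬎[38;2;20;12;9m[48;2;19;11;9m🬎[38;2;20;12;9m[48;2;19;11;9m🬎[38;2;20;12;9m[48;2;19;11;9m🬎[38;2;20;12;9m[48;2;19;11;9m🬎[38;2;20;12;9m[48;2;19;11;9m🬎[38;2;20;12;9m[48;2;19;11;9m🬎[38;2;20;12;9m[48;2;19;11;9m🬎[38;2;20;12;9m[48;2;19;11;9m🬎[38;2;20;12;9m[48;2;19;11;9m🬎[0m
[38;2;18;11;8m[48;2;17;10;8m🬂[38;2;18;11;8m[48;2;17;10;8m🬂[38;2;18;11;8m[48;2;17;10;8m🬂[38;2;18;11;8m[48;2;17;10;8m🬂[38;2;18;11;8m[48;2;17;10;8m🬂[38;2;18;11;8m[48;2;17;10;8m🬂[38;2;18;11;8m[48;2;17;10;8m🬂[38;2;18;11;8m[48;2;17;10;8m🬂[38;2;18;11;8m[48;2;17;10;8m🬂[38;2;18;11;8m[48;2;17;10;8m🬂[38;2;18;11;8m[48;2;17;10;8m🬂[38;2;18;11;8m[48;2;17;10;8m🬂[0m
</frame>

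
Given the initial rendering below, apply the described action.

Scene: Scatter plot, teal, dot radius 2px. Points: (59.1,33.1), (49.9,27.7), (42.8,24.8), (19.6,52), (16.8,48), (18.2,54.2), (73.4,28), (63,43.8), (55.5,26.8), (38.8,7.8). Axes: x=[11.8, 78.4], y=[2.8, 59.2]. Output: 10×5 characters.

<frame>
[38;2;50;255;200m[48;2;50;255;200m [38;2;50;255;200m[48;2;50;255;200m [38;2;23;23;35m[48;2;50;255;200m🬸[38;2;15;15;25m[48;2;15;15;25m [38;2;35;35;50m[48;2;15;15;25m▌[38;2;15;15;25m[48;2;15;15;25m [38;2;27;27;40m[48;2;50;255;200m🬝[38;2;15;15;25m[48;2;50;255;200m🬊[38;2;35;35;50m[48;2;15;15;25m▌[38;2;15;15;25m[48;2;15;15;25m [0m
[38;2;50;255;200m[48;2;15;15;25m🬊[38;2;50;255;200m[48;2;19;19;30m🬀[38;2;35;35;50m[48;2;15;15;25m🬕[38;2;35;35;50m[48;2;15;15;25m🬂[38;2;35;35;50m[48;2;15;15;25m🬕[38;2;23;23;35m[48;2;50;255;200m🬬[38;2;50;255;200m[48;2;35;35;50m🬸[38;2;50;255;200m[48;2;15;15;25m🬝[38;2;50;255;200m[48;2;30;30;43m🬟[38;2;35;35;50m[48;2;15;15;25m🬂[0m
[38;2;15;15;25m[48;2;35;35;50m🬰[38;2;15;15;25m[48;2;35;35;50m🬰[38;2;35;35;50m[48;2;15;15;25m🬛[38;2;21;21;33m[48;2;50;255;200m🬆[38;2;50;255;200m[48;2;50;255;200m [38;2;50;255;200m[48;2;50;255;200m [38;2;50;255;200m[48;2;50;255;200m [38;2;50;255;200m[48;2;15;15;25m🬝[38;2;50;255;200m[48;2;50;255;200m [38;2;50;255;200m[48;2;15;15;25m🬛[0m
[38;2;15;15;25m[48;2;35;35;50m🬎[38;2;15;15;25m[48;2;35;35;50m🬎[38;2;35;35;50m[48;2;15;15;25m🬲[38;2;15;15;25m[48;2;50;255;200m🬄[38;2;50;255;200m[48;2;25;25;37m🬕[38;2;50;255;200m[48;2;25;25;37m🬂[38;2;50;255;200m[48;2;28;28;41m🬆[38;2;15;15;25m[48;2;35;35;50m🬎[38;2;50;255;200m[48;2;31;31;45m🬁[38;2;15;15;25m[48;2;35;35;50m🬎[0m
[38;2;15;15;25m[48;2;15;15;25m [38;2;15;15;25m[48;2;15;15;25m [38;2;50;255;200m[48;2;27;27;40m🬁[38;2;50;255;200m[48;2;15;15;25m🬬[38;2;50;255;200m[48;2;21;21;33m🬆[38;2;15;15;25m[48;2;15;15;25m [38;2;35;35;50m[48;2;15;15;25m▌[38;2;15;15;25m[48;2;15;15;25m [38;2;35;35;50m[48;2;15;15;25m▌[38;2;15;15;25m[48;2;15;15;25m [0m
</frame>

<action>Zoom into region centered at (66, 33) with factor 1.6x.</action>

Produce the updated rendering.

<frame>
[38;2;15;15;25m[48;2;15;15;25m [38;2;15;15;25m[48;2;15;15;25m [38;2;35;35;50m[48;2;15;15;25m▌[38;2;15;15;25m[48;2;50;255;200m🬆[38;2;50;255;200m[48;2;15;15;25m🬺[38;2;15;15;25m[48;2;50;255;200m🬬[38;2;35;35;50m[48;2;15;15;25m▌[38;2;15;15;25m[48;2;15;15;25m [38;2;35;35;50m[48;2;15;15;25m▌[38;2;15;15;25m[48;2;15;15;25m [0m
[38;2;35;35;50m[48;2;15;15;25m🬂[38;2;35;35;50m[48;2;15;15;25m🬂[38;2;31;31;45m[48;2;50;255;200m🬝[38;2;50;255;200m[48;2;25;25;37m🬳[38;2;50;255;200m[48;2;21;21;33m🬆[38;2;35;35;50m[48;2;15;15;25m🬂[38;2;35;35;50m[48;2;15;15;25m🬕[38;2;35;35;50m[48;2;15;15;25m🬂[38;2;35;35;50m[48;2;15;15;25m🬕[38;2;35;35;50m[48;2;15;15;25m🬂[0m
[38;2;23;23;35m[48;2;50;255;200m🬝[38;2;21;21;33m[48;2;50;255;200m🬊[38;2;50;255;200m[48;2;50;255;200m [38;2;50;255;200m[48;2;15;15;25m🬝[38;2;50;255;200m[48;2;27;27;40m🬀[38;2;21;21;33m[48;2;50;255;200m🬆[38;2;50;255;200m[48;2;15;15;25m🬺[38;2;23;23;35m[48;2;50;255;200m🬬[38;2;35;35;50m[48;2;15;15;25m🬛[38;2;15;15;25m[48;2;35;35;50m🬰[0m
[38;2;50;255;200m[48;2;28;28;41m🬊[38;2;50;255;200m[48;2;35;35;50m🬝[38;2;50;255;200m[48;2;35;35;50m🬝[38;2;50;255;200m[48;2;23;23;35m🬀[38;2;35;35;50m[48;2;15;15;25m🬲[38;2;23;23;35m[48;2;50;255;200m🬺[38;2;50;255;200m[48;2;28;28;41m🬆[38;2;15;15;25m[48;2;35;35;50m🬎[38;2;35;35;50m[48;2;15;15;25m🬲[38;2;15;15;25m[48;2;35;35;50m🬎[0m
[38;2;15;15;25m[48;2;15;15;25m [38;2;15;15;25m[48;2;15;15;25m [38;2;35;35;50m[48;2;15;15;25m▌[38;2;15;15;25m[48;2;15;15;25m [38;2;35;35;50m[48;2;15;15;25m▌[38;2;15;15;25m[48;2;15;15;25m [38;2;35;35;50m[48;2;15;15;25m▌[38;2;15;15;25m[48;2;15;15;25m [38;2;35;35;50m[48;2;15;15;25m▌[38;2;15;15;25m[48;2;15;15;25m [0m
</frame>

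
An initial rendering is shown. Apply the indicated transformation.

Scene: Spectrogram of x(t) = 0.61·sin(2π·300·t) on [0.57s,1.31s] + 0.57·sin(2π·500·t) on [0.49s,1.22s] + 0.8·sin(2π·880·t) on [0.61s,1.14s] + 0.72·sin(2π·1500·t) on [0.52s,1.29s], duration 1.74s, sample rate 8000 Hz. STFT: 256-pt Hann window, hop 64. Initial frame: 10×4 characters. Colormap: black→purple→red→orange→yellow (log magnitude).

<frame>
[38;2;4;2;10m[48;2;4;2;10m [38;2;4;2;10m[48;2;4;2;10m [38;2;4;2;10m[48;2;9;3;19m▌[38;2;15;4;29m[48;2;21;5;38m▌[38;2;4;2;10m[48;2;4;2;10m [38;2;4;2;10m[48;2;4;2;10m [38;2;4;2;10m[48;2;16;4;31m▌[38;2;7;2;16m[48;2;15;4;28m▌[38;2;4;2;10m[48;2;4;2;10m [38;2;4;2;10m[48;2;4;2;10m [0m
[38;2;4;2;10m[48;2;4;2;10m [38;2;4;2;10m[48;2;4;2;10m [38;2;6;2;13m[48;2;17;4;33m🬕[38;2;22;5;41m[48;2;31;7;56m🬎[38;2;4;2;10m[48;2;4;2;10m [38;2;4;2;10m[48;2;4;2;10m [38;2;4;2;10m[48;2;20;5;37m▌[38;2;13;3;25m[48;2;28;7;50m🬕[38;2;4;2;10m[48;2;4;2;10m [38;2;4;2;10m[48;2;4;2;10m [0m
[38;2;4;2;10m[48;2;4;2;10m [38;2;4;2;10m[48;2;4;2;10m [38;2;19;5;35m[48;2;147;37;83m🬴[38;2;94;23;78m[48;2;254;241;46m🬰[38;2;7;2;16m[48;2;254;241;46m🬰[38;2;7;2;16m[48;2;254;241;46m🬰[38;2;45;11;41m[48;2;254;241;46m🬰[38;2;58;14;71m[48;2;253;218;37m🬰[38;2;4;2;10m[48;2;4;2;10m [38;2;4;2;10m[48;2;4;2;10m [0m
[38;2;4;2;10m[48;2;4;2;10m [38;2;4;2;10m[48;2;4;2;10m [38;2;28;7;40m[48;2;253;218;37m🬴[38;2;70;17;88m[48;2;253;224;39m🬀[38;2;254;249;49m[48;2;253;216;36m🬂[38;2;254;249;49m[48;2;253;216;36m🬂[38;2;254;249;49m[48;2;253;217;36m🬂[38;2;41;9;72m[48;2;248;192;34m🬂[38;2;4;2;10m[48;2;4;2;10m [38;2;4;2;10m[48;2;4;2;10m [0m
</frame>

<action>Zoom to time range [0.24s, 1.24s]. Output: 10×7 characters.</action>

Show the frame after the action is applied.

<frame>
[38;2;4;2;10m[48;2;4;2;10m [38;2;4;2;10m[48;2;4;2;10m [38;2;6;2;14m[48;2;14;4;27m▌[38;2;5;2;12m[48;2;20;5;37m▌[38;2;4;2;10m[48;2;4;2;10m [38;2;4;2;10m[48;2;4;2;10m [38;2;4;2;10m[48;2;4;2;10m [38;2;4;2;10m[48;2;4;2;10m [38;2;4;2;10m[48;2;4;2;10m [38;2;6;2;13m[48;2;16;4;30m▐[0m
[38;2;4;2;10m[48;2;4;2;10m [38;2;4;2;10m[48;2;4;2;10m [38;2;6;2;14m[48;2;16;4;31m▌[38;2;5;2;13m[48;2;21;5;40m▌[38;2;4;2;10m[48;2;4;2;10m [38;2;4;2;10m[48;2;4;2;10m [38;2;4;2;10m[48;2;4;2;10m [38;2;4;2;10m[48;2;4;2;10m [38;2;4;2;10m[48;2;4;2;10m [38;2;6;2;14m[48;2;16;4;32m▐[0m
[38;2;4;2;10m[48;2;4;2;10m [38;2;4;2;10m[48;2;4;2;10m [38;2;7;2;15m[48;2;21;5;39m▌[38;2;6;2;13m[48;2;24;6;44m▌[38;2;4;2;10m[48;2;4;2;10m [38;2;4;2;10m[48;2;4;2;10m [38;2;4;2;10m[48;2;4;2;10m [38;2;4;2;10m[48;2;4;2;10m [38;2;4;2;10m[48;2;4;2;10m [38;2;7;2;15m[48;2;19;5;35m▐[0m
[38;2;4;2;10m[48;2;4;2;10m [38;2;4;2;10m[48;2;4;2;10m [38;2;14;3;27m[48;2;54;13;78m🬕[38;2;7;2;15m[48;2;30;7;53m▌[38;2;4;2;10m[48;2;4;2;10m [38;2;4;2;10m[48;2;4;2;10m [38;2;4;2;10m[48;2;4;2;10m [38;2;4;2;10m[48;2;4;2;10m [38;2;4;2;10m[48;2;4;2;10m [38;2;9;2;18m[48;2;24;5;43m▐[0m
[38;2;4;2;10m[48;2;4;2;10m [38;2;4;2;10m[48;2;4;2;10m [38;2;35;8;42m[48;2;252;211;34m🬲[38;2;252;208;32m[48;2;42;10;56m🬎[38;2;252;207;32m[48;2;4;2;11m🬎[38;2;252;207;32m[48;2;4;2;11m🬎[38;2;252;207;32m[48;2;4;2;11m🬎[38;2;252;207;32m[48;2;4;2;11m🬎[38;2;252;207;32m[48;2;4;2;11m🬎[38;2;252;208;32m[48;2;33;7;60m🬎[0m
[38;2;4;2;10m[48;2;4;2;10m [38;2;4;2;10m[48;2;4;2;10m [38;2;35;8;62m[48;2;120;30;85m🬎[38;2;81;20;58m[48;2;254;249;49m🬴[38;2;254;249;49m[48;2;15;4;28m🬋[38;2;254;249;49m[48;2;14;4;28m🬋[38;2;254;249;49m[48;2;15;4;28m🬋[38;2;254;249;49m[48;2;14;4;28m🬋[38;2;254;249;49m[48;2;15;4;28m🬋[38;2;98;25;69m[48;2;254;249;49m🬸[0m
[38;2;4;2;10m[48;2;4;2;10m [38;2;4;2;10m[48;2;4;2;10m [38;2;244;171;33m[48;2;74;17;82m🬂[38;2;253;217;36m[48;2;84;21;60m🬎[38;2;253;216;36m[48;2;16;4;30m🬎[38;2;253;216;36m[48;2;16;4;30m🬎[38;2;253;216;36m[48;2;16;4;30m🬎[38;2;253;216;36m[48;2;16;4;30m🬎[38;2;253;216;36m[48;2;16;4;30m🬎[38;2;253;217;36m[48;2;40;9;70m🬎[0m
</frame>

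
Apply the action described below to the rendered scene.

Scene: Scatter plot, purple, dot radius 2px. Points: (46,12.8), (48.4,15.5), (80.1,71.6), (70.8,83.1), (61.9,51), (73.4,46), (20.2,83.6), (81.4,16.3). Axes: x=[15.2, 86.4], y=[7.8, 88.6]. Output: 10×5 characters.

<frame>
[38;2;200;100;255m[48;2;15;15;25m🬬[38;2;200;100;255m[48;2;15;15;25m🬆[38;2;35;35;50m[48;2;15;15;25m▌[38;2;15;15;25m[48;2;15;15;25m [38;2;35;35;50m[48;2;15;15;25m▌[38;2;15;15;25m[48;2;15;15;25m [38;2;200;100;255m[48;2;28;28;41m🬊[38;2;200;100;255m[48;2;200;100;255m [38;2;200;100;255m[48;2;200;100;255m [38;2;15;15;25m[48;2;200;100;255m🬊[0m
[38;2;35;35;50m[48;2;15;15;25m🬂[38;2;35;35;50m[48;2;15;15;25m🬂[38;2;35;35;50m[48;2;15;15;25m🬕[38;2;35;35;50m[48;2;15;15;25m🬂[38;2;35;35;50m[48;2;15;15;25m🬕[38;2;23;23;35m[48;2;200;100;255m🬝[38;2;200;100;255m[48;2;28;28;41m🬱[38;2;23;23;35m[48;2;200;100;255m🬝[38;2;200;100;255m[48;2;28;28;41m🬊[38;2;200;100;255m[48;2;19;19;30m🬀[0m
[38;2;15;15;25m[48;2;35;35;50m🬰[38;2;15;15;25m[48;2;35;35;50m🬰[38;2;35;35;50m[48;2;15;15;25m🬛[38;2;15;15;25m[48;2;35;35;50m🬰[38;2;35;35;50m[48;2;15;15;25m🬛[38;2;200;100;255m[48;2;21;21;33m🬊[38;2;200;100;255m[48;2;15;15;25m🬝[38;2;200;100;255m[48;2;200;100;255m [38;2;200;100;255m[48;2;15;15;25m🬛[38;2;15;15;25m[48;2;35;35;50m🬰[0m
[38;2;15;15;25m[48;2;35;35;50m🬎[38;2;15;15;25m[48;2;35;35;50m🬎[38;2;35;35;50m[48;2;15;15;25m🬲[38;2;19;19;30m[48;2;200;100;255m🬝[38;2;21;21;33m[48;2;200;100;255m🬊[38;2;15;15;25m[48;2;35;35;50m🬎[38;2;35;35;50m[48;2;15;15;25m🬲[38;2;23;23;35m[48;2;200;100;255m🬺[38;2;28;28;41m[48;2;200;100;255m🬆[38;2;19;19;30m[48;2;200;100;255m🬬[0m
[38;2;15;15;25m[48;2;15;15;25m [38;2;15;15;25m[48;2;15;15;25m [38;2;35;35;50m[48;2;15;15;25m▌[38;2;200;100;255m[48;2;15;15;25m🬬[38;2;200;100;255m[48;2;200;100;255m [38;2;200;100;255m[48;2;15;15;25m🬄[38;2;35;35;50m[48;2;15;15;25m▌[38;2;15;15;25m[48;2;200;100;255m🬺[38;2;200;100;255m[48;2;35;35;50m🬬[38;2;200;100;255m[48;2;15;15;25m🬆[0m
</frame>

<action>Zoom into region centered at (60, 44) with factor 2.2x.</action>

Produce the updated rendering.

<frame>
[38;2;15;15;25m[48;2;15;15;25m [38;2;15;15;25m[48;2;15;15;25m [38;2;35;35;50m[48;2;15;15;25m▌[38;2;15;15;25m[48;2;15;15;25m [38;2;35;35;50m[48;2;15;15;25m▌[38;2;15;15;25m[48;2;200;100;255m🬬[38;2;35;35;50m[48;2;15;15;25m▌[38;2;15;15;25m[48;2;15;15;25m [38;2;35;35;50m[48;2;15;15;25m▌[38;2;15;15;25m[48;2;15;15;25m [0m
[38;2;35;35;50m[48;2;15;15;25m🬂[38;2;35;35;50m[48;2;15;15;25m🬂[38;2;35;35;50m[48;2;15;15;25m🬕[38;2;35;35;50m[48;2;15;15;25m🬂[38;2;35;35;50m[48;2;200;100;255m🬐[38;2;200;100;255m[48;2;200;100;255m [38;2;200;100;255m[48;2;27;27;40m🬃[38;2;35;35;50m[48;2;15;15;25m🬂[38;2;35;35;50m[48;2;200;100;255m🬆[38;2;23;23;35m[48;2;200;100;255m🬬[0m
[38;2;15;15;25m[48;2;35;35;50m🬰[38;2;15;15;25m[48;2;35;35;50m🬰[38;2;35;35;50m[48;2;15;15;25m🬛[38;2;15;15;25m[48;2;35;35;50m🬰[38;2;35;35;50m[48;2;15;15;25m🬛[38;2;200;100;255m[48;2;23;23;35m🬀[38;2;35;35;50m[48;2;15;15;25m🬛[38;2;23;23;35m[48;2;200;100;255m🬺[38;2;200;100;255m[48;2;35;35;50m🬬[38;2;200;100;255m[48;2;21;21;33m🬆[0m
[38;2;15;15;25m[48;2;35;35;50m🬎[38;2;15;15;25m[48;2;35;35;50m🬎[38;2;35;35;50m[48;2;15;15;25m🬲[38;2;15;15;25m[48;2;35;35;50m🬎[38;2;35;35;50m[48;2;15;15;25m🬲[38;2;15;15;25m[48;2;35;35;50m🬎[38;2;35;35;50m[48;2;15;15;25m🬲[38;2;15;15;25m[48;2;35;35;50m🬎[38;2;35;35;50m[48;2;15;15;25m🬲[38;2;15;15;25m[48;2;35;35;50m🬎[0m
[38;2;15;15;25m[48;2;15;15;25m [38;2;15;15;25m[48;2;15;15;25m [38;2;35;35;50m[48;2;15;15;25m▌[38;2;15;15;25m[48;2;15;15;25m [38;2;35;35;50m[48;2;15;15;25m▌[38;2;15;15;25m[48;2;15;15;25m [38;2;35;35;50m[48;2;15;15;25m▌[38;2;15;15;25m[48;2;15;15;25m [38;2;35;35;50m[48;2;15;15;25m▌[38;2;15;15;25m[48;2;15;15;25m [0m
</frame>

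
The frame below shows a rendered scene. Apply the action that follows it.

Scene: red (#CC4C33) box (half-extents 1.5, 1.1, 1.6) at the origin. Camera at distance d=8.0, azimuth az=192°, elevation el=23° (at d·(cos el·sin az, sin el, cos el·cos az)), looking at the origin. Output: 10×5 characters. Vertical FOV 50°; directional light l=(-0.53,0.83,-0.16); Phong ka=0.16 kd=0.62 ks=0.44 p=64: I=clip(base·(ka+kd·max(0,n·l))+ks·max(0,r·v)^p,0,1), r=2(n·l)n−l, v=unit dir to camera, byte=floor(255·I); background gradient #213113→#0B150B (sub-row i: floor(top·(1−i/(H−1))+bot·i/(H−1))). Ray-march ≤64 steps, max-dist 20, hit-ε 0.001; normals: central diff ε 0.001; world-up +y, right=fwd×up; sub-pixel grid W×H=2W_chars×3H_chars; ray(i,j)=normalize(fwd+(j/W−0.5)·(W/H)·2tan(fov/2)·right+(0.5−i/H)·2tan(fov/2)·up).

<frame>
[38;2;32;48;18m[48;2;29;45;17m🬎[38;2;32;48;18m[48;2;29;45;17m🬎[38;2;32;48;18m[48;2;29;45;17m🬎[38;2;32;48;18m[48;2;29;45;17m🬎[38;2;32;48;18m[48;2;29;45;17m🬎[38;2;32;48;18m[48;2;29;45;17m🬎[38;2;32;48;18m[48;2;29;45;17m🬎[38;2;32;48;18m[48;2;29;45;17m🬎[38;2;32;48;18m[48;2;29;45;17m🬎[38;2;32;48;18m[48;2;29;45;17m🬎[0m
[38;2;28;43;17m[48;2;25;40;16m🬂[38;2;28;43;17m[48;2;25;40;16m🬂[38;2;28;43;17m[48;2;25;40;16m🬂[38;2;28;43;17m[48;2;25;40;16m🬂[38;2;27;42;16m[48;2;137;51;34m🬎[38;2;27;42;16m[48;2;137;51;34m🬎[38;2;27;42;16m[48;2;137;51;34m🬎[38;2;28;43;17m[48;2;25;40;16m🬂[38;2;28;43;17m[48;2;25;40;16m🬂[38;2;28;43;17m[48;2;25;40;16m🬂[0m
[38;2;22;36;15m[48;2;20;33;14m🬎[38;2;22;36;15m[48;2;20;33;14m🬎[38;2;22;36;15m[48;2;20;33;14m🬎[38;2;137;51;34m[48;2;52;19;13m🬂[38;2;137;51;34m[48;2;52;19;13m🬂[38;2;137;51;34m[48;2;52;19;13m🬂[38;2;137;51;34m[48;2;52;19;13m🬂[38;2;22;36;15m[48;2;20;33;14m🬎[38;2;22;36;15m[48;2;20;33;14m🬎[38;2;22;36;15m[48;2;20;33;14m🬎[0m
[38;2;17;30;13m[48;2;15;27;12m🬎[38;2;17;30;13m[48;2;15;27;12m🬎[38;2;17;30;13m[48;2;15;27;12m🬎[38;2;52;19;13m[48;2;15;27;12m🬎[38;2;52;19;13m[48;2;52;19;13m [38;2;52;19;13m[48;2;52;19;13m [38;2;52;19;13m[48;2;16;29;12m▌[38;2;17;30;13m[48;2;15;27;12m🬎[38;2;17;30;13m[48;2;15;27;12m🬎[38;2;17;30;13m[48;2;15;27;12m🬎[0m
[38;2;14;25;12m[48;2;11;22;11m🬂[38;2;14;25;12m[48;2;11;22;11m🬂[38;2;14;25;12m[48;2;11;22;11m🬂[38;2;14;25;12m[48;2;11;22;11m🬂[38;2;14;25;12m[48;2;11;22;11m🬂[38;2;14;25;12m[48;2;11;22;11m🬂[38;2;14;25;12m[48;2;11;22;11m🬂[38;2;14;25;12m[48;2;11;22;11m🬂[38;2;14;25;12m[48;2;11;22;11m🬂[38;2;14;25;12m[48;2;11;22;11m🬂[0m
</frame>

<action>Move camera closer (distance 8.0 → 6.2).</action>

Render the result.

<frame>
[38;2;32;48;18m[48;2;29;45;17m🬎[38;2;32;48;18m[48;2;29;45;17m🬎[38;2;32;48;18m[48;2;29;45;17m🬎[38;2;32;48;18m[48;2;29;45;17m🬎[38;2;32;48;18m[48;2;29;45;17m🬎[38;2;32;48;18m[48;2;29;45;17m🬎[38;2;32;48;18m[48;2;29;45;17m🬎[38;2;32;48;18m[48;2;29;45;17m🬎[38;2;32;48;18m[48;2;29;45;17m🬎[38;2;32;48;18m[48;2;29;45;17m🬎[0m
[38;2;28;43;17m[48;2;25;40;16m🬂[38;2;28;43;17m[48;2;25;40;16m🬂[38;2;28;43;17m[48;2;25;40;16m🬂[38;2;27;42;16m[48;2;137;51;34m🬎[38;2;28;43;17m[48;2;137;51;34m🬂[38;2;28;43;17m[48;2;137;51;34m🬂[38;2;28;43;17m[48;2;137;51;34m🬂[38;2;137;51;34m[48;2;26;41;16m🬏[38;2;28;43;17m[48;2;25;40;16m🬂[38;2;28;43;17m[48;2;25;40;16m🬂[0m
[38;2;22;36;15m[48;2;20;33;14m🬎[38;2;22;36;15m[48;2;20;33;14m🬎[38;2;52;19;13m[48;2;20;33;14m🬬[38;2;52;19;13m[48;2;52;19;13m [38;2;52;19;13m[48;2;137;51;34m🬺[38;2;137;51;34m[48;2;52;19;13m🬂[38;2;137;51;34m[48;2;52;19;13m🬂[38;2;137;51;34m[48;2;33;28;14m🬀[38;2;22;36;15m[48;2;20;33;14m🬎[38;2;22;36;15m[48;2;20;33;14m🬎[0m
[38;2;17;30;13m[48;2;15;27;12m🬎[38;2;17;30;13m[48;2;15;27;12m🬎[38;2;52;19;13m[48;2;16;29;12m▐[38;2;52;19;13m[48;2;52;19;13m [38;2;52;19;13m[48;2;52;19;13m [38;2;52;19;13m[48;2;52;19;13m [38;2;52;19;13m[48;2;52;19;13m [38;2;52;19;13m[48;2;16;28;12m🬄[38;2;17;30;13m[48;2;15;27;12m🬎[38;2;17;30;13m[48;2;15;27;12m🬎[0m
[38;2;14;25;12m[48;2;11;22;11m🬂[38;2;14;25;12m[48;2;11;22;11m🬂[38;2;14;25;12m[48;2;11;22;11m🬂[38;2;52;19;13m[48;2;11;22;11m🬂[38;2;52;19;13m[48;2;11;22;11m🬂[38;2;52;19;13m[48;2;11;22;11m🬂[38;2;52;19;13m[48;2;11;21;11m🬊[38;2;14;25;12m[48;2;11;22;11m🬂[38;2;14;25;12m[48;2;11;22;11m🬂[38;2;14;25;12m[48;2;11;22;11m🬂[0m
</frame>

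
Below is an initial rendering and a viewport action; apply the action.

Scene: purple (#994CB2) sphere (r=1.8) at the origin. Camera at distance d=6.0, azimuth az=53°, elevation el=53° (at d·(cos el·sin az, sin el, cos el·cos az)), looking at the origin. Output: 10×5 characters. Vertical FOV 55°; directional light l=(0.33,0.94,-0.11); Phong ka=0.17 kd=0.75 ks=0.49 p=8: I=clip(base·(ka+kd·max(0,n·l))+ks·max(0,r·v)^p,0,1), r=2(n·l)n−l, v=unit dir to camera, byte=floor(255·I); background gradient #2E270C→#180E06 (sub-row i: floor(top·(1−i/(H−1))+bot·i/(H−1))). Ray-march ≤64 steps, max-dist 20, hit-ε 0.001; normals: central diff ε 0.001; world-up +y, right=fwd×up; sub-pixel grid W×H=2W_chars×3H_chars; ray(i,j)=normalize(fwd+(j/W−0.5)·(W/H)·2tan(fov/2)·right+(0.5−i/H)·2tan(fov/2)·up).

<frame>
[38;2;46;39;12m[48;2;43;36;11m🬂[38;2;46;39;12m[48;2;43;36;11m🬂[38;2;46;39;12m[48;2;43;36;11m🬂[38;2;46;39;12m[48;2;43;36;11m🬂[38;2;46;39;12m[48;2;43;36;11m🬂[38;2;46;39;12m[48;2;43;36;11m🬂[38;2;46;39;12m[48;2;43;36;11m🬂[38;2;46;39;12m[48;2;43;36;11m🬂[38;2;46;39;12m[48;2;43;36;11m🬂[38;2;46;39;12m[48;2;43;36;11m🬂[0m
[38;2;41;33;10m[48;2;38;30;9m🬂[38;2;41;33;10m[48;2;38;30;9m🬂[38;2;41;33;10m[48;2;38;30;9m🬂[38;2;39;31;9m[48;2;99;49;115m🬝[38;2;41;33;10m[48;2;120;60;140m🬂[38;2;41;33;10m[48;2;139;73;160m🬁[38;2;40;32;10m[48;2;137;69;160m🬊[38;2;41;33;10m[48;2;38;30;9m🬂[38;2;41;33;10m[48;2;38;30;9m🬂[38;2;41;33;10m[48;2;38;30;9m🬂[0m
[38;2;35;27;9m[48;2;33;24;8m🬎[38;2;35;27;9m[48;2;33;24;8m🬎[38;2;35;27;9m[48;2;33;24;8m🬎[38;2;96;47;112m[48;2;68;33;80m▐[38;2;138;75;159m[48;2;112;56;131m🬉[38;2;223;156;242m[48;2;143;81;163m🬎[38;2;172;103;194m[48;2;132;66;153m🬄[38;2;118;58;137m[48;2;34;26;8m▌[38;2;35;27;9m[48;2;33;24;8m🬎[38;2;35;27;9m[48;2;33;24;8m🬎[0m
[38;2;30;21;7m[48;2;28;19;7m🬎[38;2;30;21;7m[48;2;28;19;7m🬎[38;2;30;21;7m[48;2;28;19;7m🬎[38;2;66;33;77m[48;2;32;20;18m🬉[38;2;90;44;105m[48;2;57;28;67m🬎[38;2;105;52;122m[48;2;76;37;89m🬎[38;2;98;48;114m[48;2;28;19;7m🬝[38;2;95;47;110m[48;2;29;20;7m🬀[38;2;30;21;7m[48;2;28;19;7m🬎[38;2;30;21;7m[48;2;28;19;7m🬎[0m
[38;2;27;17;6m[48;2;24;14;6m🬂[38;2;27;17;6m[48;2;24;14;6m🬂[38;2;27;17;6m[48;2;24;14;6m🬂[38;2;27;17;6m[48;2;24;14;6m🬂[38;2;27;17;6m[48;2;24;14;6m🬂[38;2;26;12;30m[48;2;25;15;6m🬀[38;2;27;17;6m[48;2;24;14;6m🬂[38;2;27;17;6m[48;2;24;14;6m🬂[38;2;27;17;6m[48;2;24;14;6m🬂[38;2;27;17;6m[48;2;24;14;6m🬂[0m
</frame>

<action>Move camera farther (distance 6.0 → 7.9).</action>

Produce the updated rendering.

<frame>
[38;2;46;39;12m[48;2;43;36;11m🬂[38;2;46;39;12m[48;2;43;36;11m🬂[38;2;46;39;12m[48;2;43;36;11m🬂[38;2;46;39;12m[48;2;43;36;11m🬂[38;2;46;39;12m[48;2;43;36;11m🬂[38;2;46;39;12m[48;2;43;36;11m🬂[38;2;46;39;12m[48;2;43;36;11m🬂[38;2;46;39;12m[48;2;43;36;11m🬂[38;2;46;39;12m[48;2;43;36;11m🬂[38;2;46;39;12m[48;2;43;36;11m🬂[0m
[38;2;41;33;10m[48;2;38;30;9m🬂[38;2;41;33;10m[48;2;38;30;9m🬂[38;2;41;33;10m[48;2;38;30;9m🬂[38;2;41;33;10m[48;2;38;30;9m🬂[38;2;40;32;10m[48;2;105;51;122m🬎[38;2;40;32;10m[48;2;134;67;157m🬎[38;2;125;62;146m[48;2;39;31;9m🬏[38;2;41;33;10m[48;2;38;30;9m🬂[38;2;41;33;10m[48;2;38;30;9m🬂[38;2;41;33;10m[48;2;38;30;9m🬂[0m
[38;2;35;27;9m[48;2;33;24;8m🬎[38;2;35;27;9m[48;2;33;24;8m🬎[38;2;35;27;9m[48;2;33;24;8m🬎[38;2;56;27;65m[48;2;34;26;8m▐[38;2;120;60;139m[48;2;98;48;115m▐[38;2;201;132;223m[48;2;133;71;153m🬎[38;2;132;67;154m[48;2;109;54;127m▌[38;2;35;27;9m[48;2;33;24;8m🬎[38;2;35;27;9m[48;2;33;24;8m🬎[38;2;35;27;9m[48;2;33;24;8m🬎[0m
[38;2;30;21;7m[48;2;28;19;7m🬎[38;2;30;21;7m[48;2;28;19;7m🬎[38;2;30;21;7m[48;2;28;19;7m🬎[38;2;26;12;30m[48;2;29;20;7m🬁[38;2;73;36;85m[48;2;27;17;15m🬊[38;2;89;44;104m[48;2;28;19;7m🬎[38;2;76;38;89m[48;2;28;19;7m🬆[38;2;30;21;7m[48;2;28;19;7m🬎[38;2;30;21;7m[48;2;28;19;7m🬎[38;2;30;21;7m[48;2;28;19;7m🬎[0m
[38;2;27;17;6m[48;2;24;14;6m🬂[38;2;27;17;6m[48;2;24;14;6m🬂[38;2;27;17;6m[48;2;24;14;6m🬂[38;2;27;17;6m[48;2;24;14;6m🬂[38;2;27;17;6m[48;2;24;14;6m🬂[38;2;27;17;6m[48;2;24;14;6m🬂[38;2;27;17;6m[48;2;24;14;6m🬂[38;2;27;17;6m[48;2;24;14;6m🬂[38;2;27;17;6m[48;2;24;14;6m🬂[38;2;27;17;6m[48;2;24;14;6m🬂[0m
</frame>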